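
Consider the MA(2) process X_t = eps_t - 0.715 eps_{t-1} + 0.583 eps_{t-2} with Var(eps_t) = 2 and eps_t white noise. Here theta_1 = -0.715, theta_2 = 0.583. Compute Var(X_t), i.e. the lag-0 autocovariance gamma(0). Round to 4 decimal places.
\gamma(0) = 3.7022

For an MA(q) process X_t = eps_t + sum_i theta_i eps_{t-i} with
Var(eps_t) = sigma^2, the variance is
  gamma(0) = sigma^2 * (1 + sum_i theta_i^2).
  sum_i theta_i^2 = (-0.715)^2 + (0.583)^2 = 0.511225 + 0.339889 = 0.851114.
  gamma(0) = 2 * (1 + 0.851114) = 2 * 1.851114 = 3.702228, which rounds to 3.7022.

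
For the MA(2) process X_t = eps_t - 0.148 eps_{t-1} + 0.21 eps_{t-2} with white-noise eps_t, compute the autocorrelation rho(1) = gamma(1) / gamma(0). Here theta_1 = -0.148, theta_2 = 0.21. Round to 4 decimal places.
\rho(1) = -0.1680

For an MA(q) process with theta_0 = 1, the autocovariance is
  gamma(k) = sigma^2 * sum_{i=0..q-k} theta_i * theta_{i+k},
and rho(k) = gamma(k) / gamma(0). Sigma^2 cancels.
  numerator   = (1)*(-0.148) + (-0.148)*(0.21) = -0.17908.
  denominator = (1)^2 + (-0.148)^2 + (0.21)^2 = 1.066004.
  rho(1) = -0.17908 / 1.066004 = -0.1680.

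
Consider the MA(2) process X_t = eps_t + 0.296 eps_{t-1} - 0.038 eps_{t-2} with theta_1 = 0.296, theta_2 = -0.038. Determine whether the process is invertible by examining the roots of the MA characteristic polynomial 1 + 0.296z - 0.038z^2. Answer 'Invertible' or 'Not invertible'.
\text{Invertible}

The MA(q) characteristic polynomial is P(z) = 1 + 0.296z - 0.038z^2.
Invertibility requires all roots to lie outside the unit circle, i.e. |z| > 1 for every root.
Set 1 + (0.296) z + (-0.038) z^2 = 0, i.e. a z^2 + b z + c = 0 with a = -0.038, b = 0.296, c = 1.
Discriminant D = b^2 - 4ac = (0.296)^2 - 4*(-0.038)*1 = 0.087616 - (-0.152) = 0.239616.
D >= 0, so the roots are real: z = (-b +/- sqrt(D)) / (2a) = (-0.296 +/- 0.489506) / (-0.076).
  z_1 = (-0.296 + 0.489506) / (-0.076) = -2.5461,   |z_1| = 2.5461.
  z_2 = (-0.296 - 0.489506) / (-0.076) = 10.3356,   |z_2| = 10.3356.
Moduli of all roots: 2.5461, 10.3356.
All moduli strictly greater than 1? Yes.
Verdict: Invertible.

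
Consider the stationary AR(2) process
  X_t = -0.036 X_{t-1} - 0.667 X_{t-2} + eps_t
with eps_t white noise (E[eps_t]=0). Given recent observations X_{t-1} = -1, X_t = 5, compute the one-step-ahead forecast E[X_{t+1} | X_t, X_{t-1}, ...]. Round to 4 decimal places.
E[X_{t+1} \mid \mathcal F_t] = 0.4870

For an AR(p) model X_t = c + sum_i phi_i X_{t-i} + eps_t, the
one-step-ahead conditional mean is
  E[X_{t+1} | X_t, ...] = c + sum_i phi_i X_{t+1-i}.
Substitute known values:
  E[X_{t+1} | ...] = (-0.036) * (5) + (-0.667) * (-1)
                   = 0.4870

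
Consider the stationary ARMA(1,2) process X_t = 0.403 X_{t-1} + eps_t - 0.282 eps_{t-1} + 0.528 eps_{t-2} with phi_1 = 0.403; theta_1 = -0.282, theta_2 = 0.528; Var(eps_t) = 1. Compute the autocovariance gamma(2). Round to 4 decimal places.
\gamma(2) = 0.6694

Multiply the model equation by X_{t-k} and take expectations. With theta_0 = psi_0 = 1 and psi_j the MA(infinity) weights, this gives
  gamma(k) - sum_i phi_i gamma(k-i) = c_k,
  c_k = sigma^2 * sum_{j=k..q} theta_j psi_{j-k}   (c_k = 0 for k > q),
using gamma(-m) = gamma(m).
psi-weights needed (psi_j = theta_j + sum_i phi_i psi_{j-i}):
  psi_1 = theta_1 + phi_1 = -0.282 + (0.403) = 0.121
  psi_2 = theta_2 + phi_1 psi_1 = 0.528 + (0.403)(0.121) = 0.576763
Right-hand sides:
  c_0 = sigma^2 (1 + theta_1 psi_1 + theta_2 psi_2) = 1 * (1 + (-0.282)(0.121) + (0.528)(0.576763)) = 1 * 1.270409 = 1.270409
  c_1 = sigma^2 (theta_1 + theta_2 psi_1) = 1 * (-0.282 + (0.528)(0.121)) = -0.218112
  c_2 = sigma^2 theta_2 = 1 * (0.528) = 0.528
Equations for k = 0 and k = 1 (AR order 1):
  gamma(0) = phi_1 gamma(1) + c_0
  gamma(1) = phi_1 gamma(0) + c_1
Substituting the second into the first: gamma(0) (1 - phi_1^2) = c_0 + phi_1 c_1, so
  gamma(0) = (c_0 + phi_1 c_1) / (1 - phi_1^2) = (1.270409 + (0.403)(-0.218112)) / (1 - (0.403)^2) = 1.18251 / 0.837591 = 1.411799.
  gamma(1) = phi_1 gamma(0) + c_1 = (0.403)(1.411799) + (-0.218112) = 0.350843.
For k = 2: gamma(2) = phi_1 gamma(1) + c_2
  = (0.403)(0.350843) + (0.528) = 0.66939.
Therefore gamma(2) = 0.6694 (to 4 decimal places).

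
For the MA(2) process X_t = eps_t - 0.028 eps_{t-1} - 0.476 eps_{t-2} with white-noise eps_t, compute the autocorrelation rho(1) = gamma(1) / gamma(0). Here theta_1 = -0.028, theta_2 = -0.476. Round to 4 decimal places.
\rho(1) = -0.0120

For an MA(q) process with theta_0 = 1, the autocovariance is
  gamma(k) = sigma^2 * sum_{i=0..q-k} theta_i * theta_{i+k},
and rho(k) = gamma(k) / gamma(0). Sigma^2 cancels.
  numerator   = (1)*(-0.028) + (-0.028)*(-0.476) = -0.014672.
  denominator = (1)^2 + (-0.028)^2 + (-0.476)^2 = 1.22736.
  rho(1) = -0.014672 / 1.22736 = -0.0120.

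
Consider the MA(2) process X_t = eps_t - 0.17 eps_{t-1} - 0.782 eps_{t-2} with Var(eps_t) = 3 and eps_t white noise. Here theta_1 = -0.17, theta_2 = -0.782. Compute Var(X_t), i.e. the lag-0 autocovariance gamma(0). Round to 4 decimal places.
\gamma(0) = 4.9213

For an MA(q) process X_t = eps_t + sum_i theta_i eps_{t-i} with
Var(eps_t) = sigma^2, the variance is
  gamma(0) = sigma^2 * (1 + sum_i theta_i^2).
  sum_i theta_i^2 = (-0.17)^2 + (-0.782)^2 = 0.0289 + 0.611524 = 0.640424.
  gamma(0) = 3 * (1 + 0.640424) = 3 * 1.640424 = 4.921272, which rounds to 4.9213.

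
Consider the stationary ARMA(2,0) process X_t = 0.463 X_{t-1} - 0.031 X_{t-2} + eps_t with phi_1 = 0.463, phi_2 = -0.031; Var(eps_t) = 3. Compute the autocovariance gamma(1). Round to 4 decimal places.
\gamma(1) = 1.6892

Multiply the model equation by X_{t-k} and take expectations. With theta_0 = psi_0 = 1 and psi_j the MA(infinity) weights, this gives
  gamma(k) - sum_i phi_i gamma(k-i) = c_k,
  c_k = sigma^2 * sum_{j=k..q} theta_j psi_{j-k}   (c_k = 0 for k > q),
using gamma(-m) = gamma(m).
Pure AR (q = 0): c_0 = sigma^2 = 3, c_k = 0 for k >= 1.
Equations for k = 0, 1, 2 (AR order 2, c_2 = 0):
  (E0) gamma(0) = phi_1 gamma(1) + phi_2 gamma(2) + c_0
  (E1) gamma(1) = phi_1 gamma(0) + phi_2 gamma(1) + c_1
  (E2) gamma(2) = phi_1 gamma(1) + phi_2 gamma(0)
From (E1): gamma(1) = A gamma(0) + B with
  A = phi_1 / (1 - phi_2) = 0.463 / 1.031 = 0.449079,   B = c_1 / (1 - phi_2) = 0 / 1.031 = 0.
Insert (E2) into (E0): gamma(0) (1 - phi_2^2) = phi_1 (1 + phi_2) gamma(1) + c_0.
  phi_1 (1 + phi_2) = (0.463)(0.969) = 0.448647,   1 - phi_2^2 = 0.999039.
Replace gamma(1) by A gamma(0) + B and collect gamma(0):
  gamma(0) [0.999039 - (0.448647)(0.449079)] = c_0 = 3
  gamma(0) * 0.797561 = 3
  gamma(0) = 3 / 0.797561 = 3.761467.
  gamma(1) = A gamma(0) = (0.449079)(3.761467) = 1.689194.
Therefore gamma(1) = 1.6892 (to 4 decimal places).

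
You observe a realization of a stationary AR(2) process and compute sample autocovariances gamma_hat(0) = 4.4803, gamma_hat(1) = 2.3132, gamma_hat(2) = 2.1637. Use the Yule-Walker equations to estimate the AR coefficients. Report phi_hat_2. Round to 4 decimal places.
\hat\phi_{2} = 0.2950

The Yule-Walker equations for an AR(p) process read, in matrix form,
  Gamma_p phi = r_p,   with   (Gamma_p)_{ij} = gamma(|i - j|),
                       (r_p)_i = gamma(i),   i,j = 1..p.
Substitute the sample gammas (Toeplitz matrix and right-hand side of size 2):
  Gamma_p = [[4.4803, 2.3132], [2.3132, 4.4803]]
  r_p     = [2.3132, 2.1637]
Written out:
  4.4803 phi_1 + 2.3132 phi_2 = 2.3132
  2.3132 phi_1 + 4.4803 phi_2 = 2.1637
Solve by Cramer's rule:
  det = gamma(0)^2 - gamma(1)^2 = (4.4803)^2 - (2.3132)^2 = 20.07308809 - 5.35089424 = 14.72219385
  phi_hat_1 = [gamma(1) gamma(0) - gamma(1) gamma(2)] / det = [(2.3132)(4.4803) - (2.3132)(2.1637)] / 14.72219385 = 5.35875912 / 14.72219385 = 0.364
  phi_hat_2 = [gamma(0) gamma(2) - gamma(1)^2] / det = [(4.4803)(2.1637) - (2.3132)^2] / 14.72219385 = 4.34313087 / 14.72219385 = 0.295
So phi_hat = [0.3640, 0.2950].
Therefore phi_hat_2 = 0.2950.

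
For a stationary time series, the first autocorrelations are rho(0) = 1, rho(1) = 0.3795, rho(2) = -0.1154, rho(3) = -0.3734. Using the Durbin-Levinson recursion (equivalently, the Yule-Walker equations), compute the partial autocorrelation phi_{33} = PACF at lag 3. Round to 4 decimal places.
\phi_{33} = -0.2590

The PACF at lag k is phi_{kk}, the last component of the solution
to the Yule-Walker system G_k phi = r_k where
  (G_k)_{ij} = rho(|i - j|), (r_k)_i = rho(i), i,j = 1..k.
Equivalently, Durbin-Levinson gives phi_{kk} iteratively:
  phi_{11} = rho(1)
  phi_{kk} = [rho(k) - sum_{j=1..k-1} phi_{k-1,j} rho(k-j)]
            / [1 - sum_{j=1..k-1} phi_{k-1,j} rho(j)],
  phi_{k,j} = phi_{k-1,j} - phi_{kk} phi_{k-1,k-j},  j = 1..k-1.
Step k = 1:
  phi_11 = rho(1) = 0.3795.
Step k = 2:
  phi_22 = [rho(2) - phi_11 rho(1)] / [1 - phi_11 rho(1)] = [-0.1154 - (0.3795)(0.3795)] / [1 - (0.3795)(0.3795)]
         = -0.25942025 / 0.85597975 = -0.303068.
  Update: phi_21 = phi_11 - phi_22 phi_11 = 0.3795 - (-0.303068)(0.3795) = 0.494514.
Step k = 3:
  phi_33 = [rho(3) - phi_21 rho(2) - phi_22 rho(1)] / [1 - phi_21 rho(1) - phi_22 rho(2)]
    numerator   = -0.3734 - (0.494514)(-0.1154) - (-0.303068)(0.3795) = -0.20131865
    denominator = 1 - (0.494514)(0.3795) - (-0.303068)(-0.1154) = 0.77735772
  phi_33 = -0.20131865 / 0.77735772 = -0.259.
Therefore phi_{33} = -0.2590.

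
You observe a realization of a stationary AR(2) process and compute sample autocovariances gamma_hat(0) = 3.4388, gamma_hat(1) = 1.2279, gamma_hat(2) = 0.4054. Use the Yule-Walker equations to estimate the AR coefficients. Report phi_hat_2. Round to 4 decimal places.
\hat\phi_{2} = -0.0110

The Yule-Walker equations for an AR(p) process read, in matrix form,
  Gamma_p phi = r_p,   with   (Gamma_p)_{ij} = gamma(|i - j|),
                       (r_p)_i = gamma(i),   i,j = 1..p.
Substitute the sample gammas (Toeplitz matrix and right-hand side of size 2):
  Gamma_p = [[3.4388, 1.2279], [1.2279, 3.4388]]
  r_p     = [1.2279, 0.4054]
Written out:
  3.4388 phi_1 + 1.2279 phi_2 = 1.2279
  1.2279 phi_1 + 3.4388 phi_2 = 0.4054
Solve by Cramer's rule:
  det = gamma(0)^2 - gamma(1)^2 = (3.4388)^2 - (1.2279)^2 = 11.82534544 - 1.50773841 = 10.31760703
  phi_hat_1 = [gamma(1) gamma(0) - gamma(1) gamma(2)] / det = [(1.2279)(3.4388) - (1.2279)(0.4054)] / 10.31760703 = 3.72471186 / 10.31760703 = 0.361
  phi_hat_2 = [gamma(0) gamma(2) - gamma(1)^2] / det = [(3.4388)(0.4054) - (1.2279)^2] / 10.31760703 = -0.11364889 / 10.31760703 = -0.011
So phi_hat = [0.3610, -0.0110].
Therefore phi_hat_2 = -0.0110.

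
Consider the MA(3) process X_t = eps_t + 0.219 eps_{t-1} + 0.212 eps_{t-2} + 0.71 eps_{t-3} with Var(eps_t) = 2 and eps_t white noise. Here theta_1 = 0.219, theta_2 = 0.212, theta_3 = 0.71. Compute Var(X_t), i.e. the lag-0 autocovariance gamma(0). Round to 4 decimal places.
\gamma(0) = 3.1940

For an MA(q) process X_t = eps_t + sum_i theta_i eps_{t-i} with
Var(eps_t) = sigma^2, the variance is
  gamma(0) = sigma^2 * (1 + sum_i theta_i^2).
  sum_i theta_i^2 = (0.219)^2 + (0.212)^2 + (0.71)^2 = 0.047961 + 0.044944 + 0.5041 = 0.597005.
  gamma(0) = 2 * (1 + 0.597005) = 2 * 1.597005 = 3.19401, which rounds to 3.1940.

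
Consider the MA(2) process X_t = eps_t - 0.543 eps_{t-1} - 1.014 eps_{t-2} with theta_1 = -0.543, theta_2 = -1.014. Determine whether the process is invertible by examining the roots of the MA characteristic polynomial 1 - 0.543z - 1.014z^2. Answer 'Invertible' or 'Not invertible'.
\text{Not invertible}

The MA(q) characteristic polynomial is P(z) = 1 - 0.543z - 1.014z^2.
Invertibility requires all roots to lie outside the unit circle, i.e. |z| > 1 for every root.
Set 1 + (-0.543) z + (-1.014) z^2 = 0, i.e. a z^2 + b z + c = 0 with a = -1.014, b = -0.543, c = 1.
Discriminant D = b^2 - 4ac = (-0.543)^2 - 4*(-1.014)*1 = 0.294849 - (-4.056) = 4.350849.
D >= 0, so the roots are real: z = (-b +/- sqrt(D)) / (2a) = (0.543 +/- 2.085869) / (-2.028).
  z_1 = (0.543 + 2.085869) / (-2.028) = -1.2963,   |z_1| = 1.2963.
  z_2 = (0.543 - 2.085869) / (-2.028) = 0.7608,   |z_2| = 0.7608.
Moduli of all roots: 1.2963, 0.7608.
All moduli strictly greater than 1? No.
Verdict: Not invertible.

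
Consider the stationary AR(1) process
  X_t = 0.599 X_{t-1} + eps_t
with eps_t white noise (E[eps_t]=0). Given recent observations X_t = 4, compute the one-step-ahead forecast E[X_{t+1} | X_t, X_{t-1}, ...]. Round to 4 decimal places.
E[X_{t+1} \mid \mathcal F_t] = 2.3960

For an AR(p) model X_t = c + sum_i phi_i X_{t-i} + eps_t, the
one-step-ahead conditional mean is
  E[X_{t+1} | X_t, ...] = c + sum_i phi_i X_{t+1-i}.
Substitute known values:
  E[X_{t+1} | ...] = (0.599) * (4)
                   = 2.3960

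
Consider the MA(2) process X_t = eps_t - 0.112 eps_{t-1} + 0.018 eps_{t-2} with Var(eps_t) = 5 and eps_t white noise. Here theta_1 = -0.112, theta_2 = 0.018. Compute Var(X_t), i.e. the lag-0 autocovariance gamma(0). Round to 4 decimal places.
\gamma(0) = 5.0643

For an MA(q) process X_t = eps_t + sum_i theta_i eps_{t-i} with
Var(eps_t) = sigma^2, the variance is
  gamma(0) = sigma^2 * (1 + sum_i theta_i^2).
  sum_i theta_i^2 = (-0.112)^2 + (0.018)^2 = 0.012544 + 0.000324 = 0.012868.
  gamma(0) = 5 * (1 + 0.012868) = 5 * 1.012868 = 5.06434, which rounds to 5.0643.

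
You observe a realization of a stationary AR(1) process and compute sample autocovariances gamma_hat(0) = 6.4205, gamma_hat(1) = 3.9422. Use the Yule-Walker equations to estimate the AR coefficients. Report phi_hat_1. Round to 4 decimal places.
\hat\phi_{1} = 0.6140

The Yule-Walker equations for an AR(p) process read, in matrix form,
  Gamma_p phi = r_p,   with   (Gamma_p)_{ij} = gamma(|i - j|),
                       (r_p)_i = gamma(i),   i,j = 1..p.
Substitute the sample gammas (Toeplitz matrix and right-hand side of size 1):
  Gamma_p = [[6.4205]]
  r_p     = [3.9422]
With p = 1 this is the single equation gamma(0) phi_1 = gamma(1):
  phi_hat_1 = gamma(1) / gamma(0) = 3.9422 / 6.4205 = 0.6140.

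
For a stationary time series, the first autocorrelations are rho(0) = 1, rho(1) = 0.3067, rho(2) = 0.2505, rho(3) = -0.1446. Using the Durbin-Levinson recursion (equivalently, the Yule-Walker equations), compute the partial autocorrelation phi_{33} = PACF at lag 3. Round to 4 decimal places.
\phi_{33} = -0.2971

The PACF at lag k is phi_{kk}, the last component of the solution
to the Yule-Walker system G_k phi = r_k where
  (G_k)_{ij} = rho(|i - j|), (r_k)_i = rho(i), i,j = 1..k.
Equivalently, Durbin-Levinson gives phi_{kk} iteratively:
  phi_{11} = rho(1)
  phi_{kk} = [rho(k) - sum_{j=1..k-1} phi_{k-1,j} rho(k-j)]
            / [1 - sum_{j=1..k-1} phi_{k-1,j} rho(j)],
  phi_{k,j} = phi_{k-1,j} - phi_{kk} phi_{k-1,k-j},  j = 1..k-1.
Step k = 1:
  phi_11 = rho(1) = 0.3067.
Step k = 2:
  phi_22 = [rho(2) - phi_11 rho(1)] / [1 - phi_11 rho(1)] = [0.2505 - (0.3067)(0.3067)] / [1 - (0.3067)(0.3067)]
         = 0.15643511 / 0.90593511 = 0.172678.
  Update: phi_21 = phi_11 - phi_22 phi_11 = 0.3067 - (0.172678)(0.3067) = 0.25374.
Step k = 3:
  phi_33 = [rho(3) - phi_21 rho(2) - phi_22 rho(1)] / [1 - phi_21 rho(1) - phi_22 rho(2)]
    numerator   = -0.1446 - (0.25374)(0.2505) - (0.172678)(0.3067) = -0.26112214
    denominator = 1 - (0.25374)(0.3067) - (0.172678)(0.2505) = 0.8789222
  phi_33 = -0.26112214 / 0.8789222 = -0.2971.
Therefore phi_{33} = -0.2971.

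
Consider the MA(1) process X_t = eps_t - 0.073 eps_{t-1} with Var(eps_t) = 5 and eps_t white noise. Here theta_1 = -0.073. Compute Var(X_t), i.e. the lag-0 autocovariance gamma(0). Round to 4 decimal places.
\gamma(0) = 5.0266

For an MA(q) process X_t = eps_t + sum_i theta_i eps_{t-i} with
Var(eps_t) = sigma^2, the variance is
  gamma(0) = sigma^2 * (1 + sum_i theta_i^2).
  sum_i theta_i^2 = (-0.073)^2 = 0.005329.
  gamma(0) = 5 * (1 + 0.005329) = 5 * 1.005329 = 5.026645, which rounds to 5.0266.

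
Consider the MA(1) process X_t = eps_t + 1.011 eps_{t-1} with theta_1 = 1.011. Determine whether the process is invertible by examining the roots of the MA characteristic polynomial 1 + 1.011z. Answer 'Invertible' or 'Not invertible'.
\text{Not invertible}

The MA(q) characteristic polynomial is P(z) = 1 + 1.011z.
Invertibility requires all roots to lie outside the unit circle, i.e. |z| > 1 for every root.
This is linear in z: 1 + (1.011) z = 0  =>  z = -1/(1.011) = -0.98912,  |z| = 0.98912.
Moduli of all roots: 0.9891.
All moduli strictly greater than 1? No.
Verdict: Not invertible.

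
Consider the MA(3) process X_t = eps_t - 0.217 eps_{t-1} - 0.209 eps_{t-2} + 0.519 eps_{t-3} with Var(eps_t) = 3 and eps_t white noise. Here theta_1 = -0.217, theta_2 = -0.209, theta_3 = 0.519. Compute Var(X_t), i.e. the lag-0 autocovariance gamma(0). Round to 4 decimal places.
\gamma(0) = 4.0804

For an MA(q) process X_t = eps_t + sum_i theta_i eps_{t-i} with
Var(eps_t) = sigma^2, the variance is
  gamma(0) = sigma^2 * (1 + sum_i theta_i^2).
  sum_i theta_i^2 = (-0.217)^2 + (-0.209)^2 + (0.519)^2 = 0.047089 + 0.043681 + 0.269361 = 0.360131.
  gamma(0) = 3 * (1 + 0.360131) = 3 * 1.360131 = 4.080393, which rounds to 4.0804.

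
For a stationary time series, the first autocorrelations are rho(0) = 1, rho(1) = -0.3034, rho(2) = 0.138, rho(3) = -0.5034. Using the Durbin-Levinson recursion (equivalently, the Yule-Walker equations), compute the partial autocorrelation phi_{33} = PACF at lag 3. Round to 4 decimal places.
\phi_{33} = -0.4950

The PACF at lag k is phi_{kk}, the last component of the solution
to the Yule-Walker system G_k phi = r_k where
  (G_k)_{ij} = rho(|i - j|), (r_k)_i = rho(i), i,j = 1..k.
Equivalently, Durbin-Levinson gives phi_{kk} iteratively:
  phi_{11} = rho(1)
  phi_{kk} = [rho(k) - sum_{j=1..k-1} phi_{k-1,j} rho(k-j)]
            / [1 - sum_{j=1..k-1} phi_{k-1,j} rho(j)],
  phi_{k,j} = phi_{k-1,j} - phi_{kk} phi_{k-1,k-j},  j = 1..k-1.
Step k = 1:
  phi_11 = rho(1) = -0.3034.
Step k = 2:
  phi_22 = [rho(2) - phi_11 rho(1)] / [1 - phi_11 rho(1)] = [0.138 - (-0.3034)(-0.3034)] / [1 - (-0.3034)(-0.3034)]
         = 0.04594844 / 0.90794844 = 0.050607.
  Update: phi_21 = phi_11 - phi_22 phi_11 = -0.3034 - (0.050607)(-0.3034) = -0.288046.
Step k = 3:
  phi_33 = [rho(3) - phi_21 rho(2) - phi_22 rho(1)] / [1 - phi_21 rho(1) - phi_22 rho(2)]
    numerator   = -0.5034 - (-0.288046)(0.138) - (0.050607)(-0.3034) = -0.44829554
    denominator = 1 - (-0.288046)(-0.3034) - (0.050607)(0.138) = 0.90562313
  phi_33 = -0.44829554 / 0.90562313 = -0.495.
Therefore phi_{33} = -0.4950.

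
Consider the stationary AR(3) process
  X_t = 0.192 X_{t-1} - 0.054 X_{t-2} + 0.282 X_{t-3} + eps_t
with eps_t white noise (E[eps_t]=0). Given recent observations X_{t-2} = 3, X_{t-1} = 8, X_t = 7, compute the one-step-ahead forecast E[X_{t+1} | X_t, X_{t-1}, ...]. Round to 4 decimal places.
E[X_{t+1} \mid \mathcal F_t] = 1.7580

For an AR(p) model X_t = c + sum_i phi_i X_{t-i} + eps_t, the
one-step-ahead conditional mean is
  E[X_{t+1} | X_t, ...] = c + sum_i phi_i X_{t+1-i}.
Substitute known values:
  E[X_{t+1} | ...] = (0.192) * (7) + (-0.054) * (8) + (0.282) * (3)
                   = 1.7580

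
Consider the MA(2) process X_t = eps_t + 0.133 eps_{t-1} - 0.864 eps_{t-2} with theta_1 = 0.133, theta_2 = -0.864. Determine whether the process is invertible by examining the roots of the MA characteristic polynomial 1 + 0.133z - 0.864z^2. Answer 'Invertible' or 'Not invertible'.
\text{Invertible}

The MA(q) characteristic polynomial is P(z) = 1 + 0.133z - 0.864z^2.
Invertibility requires all roots to lie outside the unit circle, i.e. |z| > 1 for every root.
Set 1 + (0.133) z + (-0.864) z^2 = 0, i.e. a z^2 + b z + c = 0 with a = -0.864, b = 0.133, c = 1.
Discriminant D = b^2 - 4ac = (0.133)^2 - 4*(-0.864)*1 = 0.017689 - (-3.456) = 3.473689.
D >= 0, so the roots are real: z = (-b +/- sqrt(D)) / (2a) = (-0.133 +/- 1.863784) / (-1.728).
  z_1 = (-0.133 + 1.863784) / (-1.728) = -1.0016,   |z_1| = 1.0016.
  z_2 = (-0.133 - 1.863784) / (-1.728) = 1.1555,   |z_2| = 1.1555.
Moduli of all roots: 1.0016, 1.1555.
All moduli strictly greater than 1? Yes.
Verdict: Invertible.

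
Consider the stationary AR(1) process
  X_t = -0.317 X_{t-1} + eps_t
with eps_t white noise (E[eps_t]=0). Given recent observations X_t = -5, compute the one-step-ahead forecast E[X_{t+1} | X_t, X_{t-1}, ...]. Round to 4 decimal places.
E[X_{t+1} \mid \mathcal F_t] = 1.5850

For an AR(p) model X_t = c + sum_i phi_i X_{t-i} + eps_t, the
one-step-ahead conditional mean is
  E[X_{t+1} | X_t, ...] = c + sum_i phi_i X_{t+1-i}.
Substitute known values:
  E[X_{t+1} | ...] = (-0.317) * (-5)
                   = 1.5850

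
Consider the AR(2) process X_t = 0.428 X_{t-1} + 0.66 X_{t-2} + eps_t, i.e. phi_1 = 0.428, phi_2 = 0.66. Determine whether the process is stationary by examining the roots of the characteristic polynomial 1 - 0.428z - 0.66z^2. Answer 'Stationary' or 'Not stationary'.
\text{Not stationary}

The AR(p) characteristic polynomial is P(z) = 1 - 0.428z - 0.66z^2.
Stationarity requires all roots to lie outside the unit circle, i.e. |z| > 1 for every root.
Set 1 + (-0.428) z + (-0.66) z^2 = 0, i.e. a z^2 + b z + c = 0 with a = -0.66, b = -0.428, c = 1.
Discriminant D = b^2 - 4ac = (-0.428)^2 - 4*(-0.66)*1 = 0.183184 - (-2.64) = 2.823184.
D >= 0, so the roots are real: z = (-b +/- sqrt(D)) / (2a) = (0.428 +/- 1.680233) / (-1.32).
  z_1 = (0.428 + 1.680233) / (-1.32) = -1.5971,   |z_1| = 1.5971.
  z_2 = (0.428 - 1.680233) / (-1.32) = 0.9487,   |z_2| = 0.9487.
Moduli of all roots: 1.5971, 0.9487.
All moduli strictly greater than 1? No.
Verdict: Not stationary.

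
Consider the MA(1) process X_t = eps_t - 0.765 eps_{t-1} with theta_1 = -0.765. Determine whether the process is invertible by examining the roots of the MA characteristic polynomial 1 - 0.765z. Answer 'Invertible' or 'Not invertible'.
\text{Invertible}

The MA(q) characteristic polynomial is P(z) = 1 - 0.765z.
Invertibility requires all roots to lie outside the unit circle, i.e. |z| > 1 for every root.
This is linear in z: 1 + (-0.765) z = 0  =>  z = -1/(-0.765) = 1.30719,  |z| = 1.30719.
Moduli of all roots: 1.3072.
All moduli strictly greater than 1? Yes.
Verdict: Invertible.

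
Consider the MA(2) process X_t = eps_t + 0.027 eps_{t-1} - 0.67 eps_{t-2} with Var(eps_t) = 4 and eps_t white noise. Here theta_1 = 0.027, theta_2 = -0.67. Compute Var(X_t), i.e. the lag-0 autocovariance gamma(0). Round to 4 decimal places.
\gamma(0) = 5.7985

For an MA(q) process X_t = eps_t + sum_i theta_i eps_{t-i} with
Var(eps_t) = sigma^2, the variance is
  gamma(0) = sigma^2 * (1 + sum_i theta_i^2).
  sum_i theta_i^2 = (0.027)^2 + (-0.67)^2 = 0.000729 + 0.4489 = 0.449629.
  gamma(0) = 4 * (1 + 0.449629) = 4 * 1.449629 = 5.798516, which rounds to 5.7985.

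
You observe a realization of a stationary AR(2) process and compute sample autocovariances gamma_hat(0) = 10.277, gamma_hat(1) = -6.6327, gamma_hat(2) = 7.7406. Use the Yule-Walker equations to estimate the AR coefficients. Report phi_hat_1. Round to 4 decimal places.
\hat\phi_{1} = -0.2730

The Yule-Walker equations for an AR(p) process read, in matrix form,
  Gamma_p phi = r_p,   with   (Gamma_p)_{ij} = gamma(|i - j|),
                       (r_p)_i = gamma(i),   i,j = 1..p.
Substitute the sample gammas (Toeplitz matrix and right-hand side of size 2):
  Gamma_p = [[10.277, -6.6327], [-6.6327, 10.277]]
  r_p     = [-6.6327, 7.7406]
Written out:
  10.277 phi_1 - 6.6327 phi_2 = -6.6327
  -6.6327 phi_1 + 10.277 phi_2 = 7.7406
Solve by Cramer's rule:
  det = gamma(0)^2 - gamma(1)^2 = (10.277)^2 - (-6.6327)^2 = 105.616729 - 43.99270929 = 61.62401971
  phi_hat_1 = [gamma(1) gamma(0) - gamma(1) gamma(2)] / det = [(-6.6327)(10.277) - (-6.6327)(7.7406)] / 61.62401971 = -16.82318028 / 61.62401971 = -0.273
  phi_hat_2 = [gamma(0) gamma(2) - gamma(1)^2] / det = [(10.277)(7.7406) - (-6.6327)^2] / 61.62401971 = 35.55743691 / 61.62401971 = 0.577
So phi_hat = [-0.2730, 0.5770].
Therefore phi_hat_1 = -0.2730.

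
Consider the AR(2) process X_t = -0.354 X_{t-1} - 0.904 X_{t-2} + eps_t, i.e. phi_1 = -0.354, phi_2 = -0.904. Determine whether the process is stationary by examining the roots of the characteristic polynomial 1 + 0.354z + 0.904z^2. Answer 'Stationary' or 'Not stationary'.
\text{Stationary}

The AR(p) characteristic polynomial is P(z) = 1 + 0.354z + 0.904z^2.
Stationarity requires all roots to lie outside the unit circle, i.e. |z| > 1 for every root.
Set 1 + (0.354) z + (0.904) z^2 = 0, i.e. a z^2 + b z + c = 0 with a = 0.904, b = 0.354, c = 1.
Discriminant D = b^2 - 4ac = (0.354)^2 - 4*(0.904)*1 = 0.125316 - (3.616) = -3.490684.
D < 0, so the roots are the complex-conjugate pair z = (-b +/- i sqrt(-D)) / (2a) = -0.1958 +/- 1.0334i.
For a conjugate pair |z|^2 = z * conj(z) = (product of roots) = c/a = 1/(0.904) = 1.106195, so |z| = sqrt(1.106195) = 1.0518 for both roots.
Moduli of all roots: 1.0518, 1.0518.
All moduli strictly greater than 1? Yes.
Verdict: Stationary.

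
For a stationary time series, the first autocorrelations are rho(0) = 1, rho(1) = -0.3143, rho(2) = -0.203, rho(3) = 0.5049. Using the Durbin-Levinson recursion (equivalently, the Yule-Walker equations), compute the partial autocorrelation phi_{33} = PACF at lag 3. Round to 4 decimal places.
\phi_{33} = 0.3930

The PACF at lag k is phi_{kk}, the last component of the solution
to the Yule-Walker system G_k phi = r_k where
  (G_k)_{ij} = rho(|i - j|), (r_k)_i = rho(i), i,j = 1..k.
Equivalently, Durbin-Levinson gives phi_{kk} iteratively:
  phi_{11} = rho(1)
  phi_{kk} = [rho(k) - sum_{j=1..k-1} phi_{k-1,j} rho(k-j)]
            / [1 - sum_{j=1..k-1} phi_{k-1,j} rho(j)],
  phi_{k,j} = phi_{k-1,j} - phi_{kk} phi_{k-1,k-j},  j = 1..k-1.
Step k = 1:
  phi_11 = rho(1) = -0.3143.
Step k = 2:
  phi_22 = [rho(2) - phi_11 rho(1)] / [1 - phi_11 rho(1)] = [-0.203 - (-0.3143)(-0.3143)] / [1 - (-0.3143)(-0.3143)]
         = -0.30178449 / 0.90121551 = -0.334864.
  Update: phi_21 = phi_11 - phi_22 phi_11 = -0.3143 - (-0.334864)(-0.3143) = -0.419548.
Step k = 3:
  phi_33 = [rho(3) - phi_21 rho(2) - phi_22 rho(1)] / [1 - phi_21 rho(1) - phi_22 rho(2)]
    numerator   = 0.5049 - (-0.419548)(-0.203) - (-0.334864)(-0.3143) = 0.31448411
    denominator = 1 - (-0.419548)(-0.3143) - (-0.334864)(-0.203) = 0.8001588
  phi_33 = 0.31448411 / 0.8001588 = 0.393.
Therefore phi_{33} = 0.3930.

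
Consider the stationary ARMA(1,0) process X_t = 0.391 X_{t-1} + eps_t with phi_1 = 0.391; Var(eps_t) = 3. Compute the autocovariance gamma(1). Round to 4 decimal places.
\gamma(1) = 1.3847

Multiply the model equation by X_{t-k} and take expectations. With theta_0 = psi_0 = 1 and psi_j the MA(infinity) weights, this gives
  gamma(k) - sum_i phi_i gamma(k-i) = c_k,
  c_k = sigma^2 * sum_{j=k..q} theta_j psi_{j-k}   (c_k = 0 for k > q),
using gamma(-m) = gamma(m).
Pure AR (q = 0): c_0 = sigma^2 = 3, c_k = 0 for k >= 1.
Equations for k = 0 and k = 1 (AR order 1):
  gamma(0) = phi_1 gamma(1) + c_0
  gamma(1) = phi_1 gamma(0) + c_1
Substituting the second into the first: gamma(0) (1 - phi_1^2) = c_0 + phi_1 c_1, so
  gamma(0) = c_0 / (1 - phi_1^2) = 3 / (1 - (0.391)^2) = 3 / 0.847119 = 3.541415.
  gamma(1) = phi_1 gamma(0) = (0.391)(3.541415) = 1.384693.
Therefore gamma(1) = 1.3847 (to 4 decimal places).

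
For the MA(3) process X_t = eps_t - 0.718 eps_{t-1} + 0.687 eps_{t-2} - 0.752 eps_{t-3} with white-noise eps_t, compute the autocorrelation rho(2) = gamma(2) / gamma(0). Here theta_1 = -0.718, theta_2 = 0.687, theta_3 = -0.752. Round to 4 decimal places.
\rho(2) = 0.4806

For an MA(q) process with theta_0 = 1, the autocovariance is
  gamma(k) = sigma^2 * sum_{i=0..q-k} theta_i * theta_{i+k},
and rho(k) = gamma(k) / gamma(0). Sigma^2 cancels.
  numerator   = (1)*(0.687) + (-0.718)*(-0.752) = 1.226936.
  denominator = (1)^2 + (-0.718)^2 + (0.687)^2 + (-0.752)^2 = 2.552997.
  rho(2) = 1.226936 / 2.552997 = 0.4806.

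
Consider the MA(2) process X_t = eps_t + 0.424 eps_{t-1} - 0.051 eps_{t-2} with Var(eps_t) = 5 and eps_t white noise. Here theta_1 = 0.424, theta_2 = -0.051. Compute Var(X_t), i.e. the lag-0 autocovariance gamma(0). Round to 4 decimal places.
\gamma(0) = 5.9119

For an MA(q) process X_t = eps_t + sum_i theta_i eps_{t-i} with
Var(eps_t) = sigma^2, the variance is
  gamma(0) = sigma^2 * (1 + sum_i theta_i^2).
  sum_i theta_i^2 = (0.424)^2 + (-0.051)^2 = 0.179776 + 0.002601 = 0.182377.
  gamma(0) = 5 * (1 + 0.182377) = 5 * 1.182377 = 5.911885, which rounds to 5.9119.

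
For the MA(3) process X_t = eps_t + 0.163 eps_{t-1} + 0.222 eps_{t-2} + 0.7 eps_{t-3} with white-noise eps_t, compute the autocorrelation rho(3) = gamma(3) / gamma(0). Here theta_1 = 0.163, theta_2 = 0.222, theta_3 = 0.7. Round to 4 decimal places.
\rho(3) = 0.4470

For an MA(q) process with theta_0 = 1, the autocovariance is
  gamma(k) = sigma^2 * sum_{i=0..q-k} theta_i * theta_{i+k},
and rho(k) = gamma(k) / gamma(0). Sigma^2 cancels.
  numerator   = (1)*(0.7) = 0.7.
  denominator = (1)^2 + (0.163)^2 + (0.222)^2 + (0.7)^2 = 1.565853.
  rho(3) = 0.7 / 1.565853 = 0.4470.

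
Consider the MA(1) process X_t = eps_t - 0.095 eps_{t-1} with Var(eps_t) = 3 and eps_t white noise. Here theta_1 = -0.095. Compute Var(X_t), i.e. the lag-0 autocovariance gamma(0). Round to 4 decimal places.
\gamma(0) = 3.0271

For an MA(q) process X_t = eps_t + sum_i theta_i eps_{t-i} with
Var(eps_t) = sigma^2, the variance is
  gamma(0) = sigma^2 * (1 + sum_i theta_i^2).
  sum_i theta_i^2 = (-0.095)^2 = 0.009025.
  gamma(0) = 3 * (1 + 0.009025) = 3 * 1.009025 = 3.027075, which rounds to 3.0271.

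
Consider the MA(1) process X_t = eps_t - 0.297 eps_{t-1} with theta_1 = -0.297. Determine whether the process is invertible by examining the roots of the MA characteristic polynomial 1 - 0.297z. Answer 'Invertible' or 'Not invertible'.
\text{Invertible}

The MA(q) characteristic polynomial is P(z) = 1 - 0.297z.
Invertibility requires all roots to lie outside the unit circle, i.e. |z| > 1 for every root.
This is linear in z: 1 + (-0.297) z = 0  =>  z = -1/(-0.297) = 3.367003,  |z| = 3.367003.
Moduli of all roots: 3.3670.
All moduli strictly greater than 1? Yes.
Verdict: Invertible.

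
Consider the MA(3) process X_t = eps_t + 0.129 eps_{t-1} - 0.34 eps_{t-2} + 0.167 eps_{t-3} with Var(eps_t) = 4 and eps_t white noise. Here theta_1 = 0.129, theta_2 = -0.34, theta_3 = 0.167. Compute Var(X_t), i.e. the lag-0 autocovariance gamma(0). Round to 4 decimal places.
\gamma(0) = 4.6405

For an MA(q) process X_t = eps_t + sum_i theta_i eps_{t-i} with
Var(eps_t) = sigma^2, the variance is
  gamma(0) = sigma^2 * (1 + sum_i theta_i^2).
  sum_i theta_i^2 = (0.129)^2 + (-0.34)^2 + (0.167)^2 = 0.016641 + 0.1156 + 0.027889 = 0.16013.
  gamma(0) = 4 * (1 + 0.16013) = 4 * 1.16013 = 4.64052, which rounds to 4.6405.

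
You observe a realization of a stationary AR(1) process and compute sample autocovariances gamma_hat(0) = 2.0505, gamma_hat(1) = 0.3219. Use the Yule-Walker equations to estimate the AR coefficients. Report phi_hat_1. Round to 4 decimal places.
\hat\phi_{1} = 0.1570

The Yule-Walker equations for an AR(p) process read, in matrix form,
  Gamma_p phi = r_p,   with   (Gamma_p)_{ij} = gamma(|i - j|),
                       (r_p)_i = gamma(i),   i,j = 1..p.
Substitute the sample gammas (Toeplitz matrix and right-hand side of size 1):
  Gamma_p = [[2.0505]]
  r_p     = [0.3219]
With p = 1 this is the single equation gamma(0) phi_1 = gamma(1):
  phi_hat_1 = gamma(1) / gamma(0) = 0.3219 / 2.0505 = 0.1570.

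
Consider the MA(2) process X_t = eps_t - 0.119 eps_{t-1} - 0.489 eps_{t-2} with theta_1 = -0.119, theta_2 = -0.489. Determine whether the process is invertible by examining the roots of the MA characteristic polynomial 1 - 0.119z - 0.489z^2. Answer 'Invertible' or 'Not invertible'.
\text{Invertible}

The MA(q) characteristic polynomial is P(z) = 1 - 0.119z - 0.489z^2.
Invertibility requires all roots to lie outside the unit circle, i.e. |z| > 1 for every root.
Set 1 + (-0.119) z + (-0.489) z^2 = 0, i.e. a z^2 + b z + c = 0 with a = -0.489, b = -0.119, c = 1.
Discriminant D = b^2 - 4ac = (-0.119)^2 - 4*(-0.489)*1 = 0.014161 - (-1.956) = 1.970161.
D >= 0, so the roots are real: z = (-b +/- sqrt(D)) / (2a) = (0.119 +/- 1.403624) / (-0.978).
  z_1 = (0.119 + 1.403624) / (-0.978) = -1.5569,   |z_1| = 1.5569.
  z_2 = (0.119 - 1.403624) / (-0.978) = 1.3135,   |z_2| = 1.3135.
Moduli of all roots: 1.5569, 1.3135.
All moduli strictly greater than 1? Yes.
Verdict: Invertible.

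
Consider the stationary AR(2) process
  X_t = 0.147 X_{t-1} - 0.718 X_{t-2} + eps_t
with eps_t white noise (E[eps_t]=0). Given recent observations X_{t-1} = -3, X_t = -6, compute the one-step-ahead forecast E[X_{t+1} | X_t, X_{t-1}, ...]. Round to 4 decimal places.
E[X_{t+1} \mid \mathcal F_t] = 1.2720

For an AR(p) model X_t = c + sum_i phi_i X_{t-i} + eps_t, the
one-step-ahead conditional mean is
  E[X_{t+1} | X_t, ...] = c + sum_i phi_i X_{t+1-i}.
Substitute known values:
  E[X_{t+1} | ...] = (0.147) * (-6) + (-0.718) * (-3)
                   = 1.2720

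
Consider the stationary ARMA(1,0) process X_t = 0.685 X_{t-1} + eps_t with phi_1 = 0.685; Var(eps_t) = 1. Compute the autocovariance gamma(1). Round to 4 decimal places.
\gamma(1) = 1.2906

Multiply the model equation by X_{t-k} and take expectations. With theta_0 = psi_0 = 1 and psi_j the MA(infinity) weights, this gives
  gamma(k) - sum_i phi_i gamma(k-i) = c_k,
  c_k = sigma^2 * sum_{j=k..q} theta_j psi_{j-k}   (c_k = 0 for k > q),
using gamma(-m) = gamma(m).
Pure AR (q = 0): c_0 = sigma^2 = 1, c_k = 0 for k >= 1.
Equations for k = 0 and k = 1 (AR order 1):
  gamma(0) = phi_1 gamma(1) + c_0
  gamma(1) = phi_1 gamma(0) + c_1
Substituting the second into the first: gamma(0) (1 - phi_1^2) = c_0 + phi_1 c_1, so
  gamma(0) = c_0 / (1 - phi_1^2) = 1 / (1 - (0.685)^2) = 1 / 0.530775 = 1.884037.
  gamma(1) = phi_1 gamma(0) = (0.685)(1.884037) = 1.290566.
Therefore gamma(1) = 1.2906 (to 4 decimal places).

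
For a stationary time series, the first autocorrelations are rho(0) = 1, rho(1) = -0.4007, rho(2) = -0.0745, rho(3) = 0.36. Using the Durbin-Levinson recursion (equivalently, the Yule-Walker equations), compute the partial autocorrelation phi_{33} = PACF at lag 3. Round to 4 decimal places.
\phi_{33} = 0.2709

The PACF at lag k is phi_{kk}, the last component of the solution
to the Yule-Walker system G_k phi = r_k where
  (G_k)_{ij} = rho(|i - j|), (r_k)_i = rho(i), i,j = 1..k.
Equivalently, Durbin-Levinson gives phi_{kk} iteratively:
  phi_{11} = rho(1)
  phi_{kk} = [rho(k) - sum_{j=1..k-1} phi_{k-1,j} rho(k-j)]
            / [1 - sum_{j=1..k-1} phi_{k-1,j} rho(j)],
  phi_{k,j} = phi_{k-1,j} - phi_{kk} phi_{k-1,k-j},  j = 1..k-1.
Step k = 1:
  phi_11 = rho(1) = -0.4007.
Step k = 2:
  phi_22 = [rho(2) - phi_11 rho(1)] / [1 - phi_11 rho(1)] = [-0.0745 - (-0.4007)(-0.4007)] / [1 - (-0.4007)(-0.4007)]
         = -0.23506049 / 0.83943951 = -0.280021.
  Update: phi_21 = phi_11 - phi_22 phi_11 = -0.4007 - (-0.280021)(-0.4007) = -0.512904.
Step k = 3:
  phi_33 = [rho(3) - phi_21 rho(2) - phi_22 rho(1)] / [1 - phi_21 rho(1) - phi_22 rho(2)]
    numerator   = 0.36 - (-0.512904)(-0.0745) - (-0.280021)(-0.4007) = 0.20958431
    denominator = 1 - (-0.512904)(-0.4007) - (-0.280021)(-0.0745) = 0.77361769
  phi_33 = 0.20958431 / 0.77361769 = 0.2709.
Therefore phi_{33} = 0.2709.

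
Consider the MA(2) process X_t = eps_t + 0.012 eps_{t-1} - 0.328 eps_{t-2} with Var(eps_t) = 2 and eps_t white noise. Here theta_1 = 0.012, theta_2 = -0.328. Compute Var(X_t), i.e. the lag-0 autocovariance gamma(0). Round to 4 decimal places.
\gamma(0) = 2.2155

For an MA(q) process X_t = eps_t + sum_i theta_i eps_{t-i} with
Var(eps_t) = sigma^2, the variance is
  gamma(0) = sigma^2 * (1 + sum_i theta_i^2).
  sum_i theta_i^2 = (0.012)^2 + (-0.328)^2 = 0.000144 + 0.107584 = 0.107728.
  gamma(0) = 2 * (1 + 0.107728) = 2 * 1.107728 = 2.215456, which rounds to 2.2155.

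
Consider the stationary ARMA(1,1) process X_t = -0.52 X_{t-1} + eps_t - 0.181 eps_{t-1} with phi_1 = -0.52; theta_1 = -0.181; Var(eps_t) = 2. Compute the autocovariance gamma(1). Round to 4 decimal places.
\gamma(1) = -2.1025

Multiply the model equation by X_{t-k} and take expectations. With theta_0 = psi_0 = 1 and psi_j the MA(infinity) weights, this gives
  gamma(k) - sum_i phi_i gamma(k-i) = c_k,
  c_k = sigma^2 * sum_{j=k..q} theta_j psi_{j-k}   (c_k = 0 for k > q),
using gamma(-m) = gamma(m).
psi-weights needed (psi_j = theta_j + sum_i phi_i psi_{j-i}):
  psi_1 = theta_1 + phi_1 = -0.181 + (-0.52) = -0.701
Right-hand sides:
  c_0 = sigma^2 (1 + theta_1 psi_1) = 2 * (1 + (-0.181)(-0.701)) = 2 * 1.126881 = 2.253762
  c_1 = sigma^2 theta_1 = 2 * (-0.181) = -0.362
  c_2 = 0
Equations for k = 0 and k = 1 (AR order 1):
  gamma(0) = phi_1 gamma(1) + c_0
  gamma(1) = phi_1 gamma(0) + c_1
Substituting the second into the first: gamma(0) (1 - phi_1^2) = c_0 + phi_1 c_1, so
  gamma(0) = (c_0 + phi_1 c_1) / (1 - phi_1^2) = (2.253762 + (-0.52)(-0.362)) / (1 - (-0.52)^2) = 2.442002 / 0.7296 = 3.347042.
  gamma(1) = phi_1 gamma(0) + c_1 = (-0.52)(3.347042) + (-0.362) = -2.102462.
Therefore gamma(1) = -2.1025 (to 4 decimal places).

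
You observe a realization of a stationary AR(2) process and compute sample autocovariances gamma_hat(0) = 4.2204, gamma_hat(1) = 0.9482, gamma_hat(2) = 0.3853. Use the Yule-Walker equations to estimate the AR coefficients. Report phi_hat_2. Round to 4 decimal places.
\hat\phi_{2} = 0.0430

The Yule-Walker equations for an AR(p) process read, in matrix form,
  Gamma_p phi = r_p,   with   (Gamma_p)_{ij} = gamma(|i - j|),
                       (r_p)_i = gamma(i),   i,j = 1..p.
Substitute the sample gammas (Toeplitz matrix and right-hand side of size 2):
  Gamma_p = [[4.2204, 0.9482], [0.9482, 4.2204]]
  r_p     = [0.9482, 0.3853]
Written out:
  4.2204 phi_1 + 0.9482 phi_2 = 0.9482
  0.9482 phi_1 + 4.2204 phi_2 = 0.3853
Solve by Cramer's rule:
  det = gamma(0)^2 - gamma(1)^2 = (4.2204)^2 - (0.9482)^2 = 17.81177616 - 0.89908324 = 16.91269292
  phi_hat_1 = [gamma(1) gamma(0) - gamma(1) gamma(2)] / det = [(0.9482)(4.2204) - (0.9482)(0.3853)] / 16.91269292 = 3.63644182 / 16.91269292 = 0.215
  phi_hat_2 = [gamma(0) gamma(2) - gamma(1)^2] / det = [(4.2204)(0.3853) - (0.9482)^2] / 16.91269292 = 0.72703688 / 16.91269292 = 0.043
So phi_hat = [0.2150, 0.0430].
Therefore phi_hat_2 = 0.0430.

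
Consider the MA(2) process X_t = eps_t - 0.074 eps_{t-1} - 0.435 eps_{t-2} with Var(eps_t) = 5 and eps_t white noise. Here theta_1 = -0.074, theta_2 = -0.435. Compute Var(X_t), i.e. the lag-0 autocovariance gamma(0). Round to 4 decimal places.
\gamma(0) = 5.9735

For an MA(q) process X_t = eps_t + sum_i theta_i eps_{t-i} with
Var(eps_t) = sigma^2, the variance is
  gamma(0) = sigma^2 * (1 + sum_i theta_i^2).
  sum_i theta_i^2 = (-0.074)^2 + (-0.435)^2 = 0.005476 + 0.189225 = 0.194701.
  gamma(0) = 5 * (1 + 0.194701) = 5 * 1.194701 = 5.973505, which rounds to 5.9735.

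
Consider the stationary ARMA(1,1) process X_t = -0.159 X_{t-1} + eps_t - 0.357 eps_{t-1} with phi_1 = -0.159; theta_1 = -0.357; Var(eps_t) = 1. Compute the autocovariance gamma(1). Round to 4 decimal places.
\gamma(1) = -0.5594

Multiply the model equation by X_{t-k} and take expectations. With theta_0 = psi_0 = 1 and psi_j the MA(infinity) weights, this gives
  gamma(k) - sum_i phi_i gamma(k-i) = c_k,
  c_k = sigma^2 * sum_{j=k..q} theta_j psi_{j-k}   (c_k = 0 for k > q),
using gamma(-m) = gamma(m).
psi-weights needed (psi_j = theta_j + sum_i phi_i psi_{j-i}):
  psi_1 = theta_1 + phi_1 = -0.357 + (-0.159) = -0.516
Right-hand sides:
  c_0 = sigma^2 (1 + theta_1 psi_1) = 1 * (1 + (-0.357)(-0.516)) = 1 * 1.184212 = 1.184212
  c_1 = sigma^2 theta_1 = 1 * (-0.357) = -0.357
  c_2 = 0
Equations for k = 0 and k = 1 (AR order 1):
  gamma(0) = phi_1 gamma(1) + c_0
  gamma(1) = phi_1 gamma(0) + c_1
Substituting the second into the first: gamma(0) (1 - phi_1^2) = c_0 + phi_1 c_1, so
  gamma(0) = (c_0 + phi_1 c_1) / (1 - phi_1^2) = (1.184212 + (-0.159)(-0.357)) / (1 - (-0.159)^2) = 1.240975 / 0.974719 = 1.273162.
  gamma(1) = phi_1 gamma(0) + c_1 = (-0.159)(1.273162) + (-0.357) = -0.559433.
Therefore gamma(1) = -0.5594 (to 4 decimal places).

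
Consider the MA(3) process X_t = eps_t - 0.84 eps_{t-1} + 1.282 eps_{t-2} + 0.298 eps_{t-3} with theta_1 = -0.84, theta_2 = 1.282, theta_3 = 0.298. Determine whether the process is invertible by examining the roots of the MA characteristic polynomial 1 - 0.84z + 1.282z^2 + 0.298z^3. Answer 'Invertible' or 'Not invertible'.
\text{Not invertible}

The MA(q) characteristic polynomial is P(z) = 1 - 0.84z + 1.282z^2 + 0.298z^3.
Invertibility requires all roots to lie outside the unit circle, i.e. |z| > 1 for every root.
Degree 3: look for a simple real root z0 first, then factor out (1 - z/z0) and solve the remaining quadratic.
Testing z0 = -5: P(-5) = 1 + (-0.84)(-5) + (1.282)(-5)^2 + (0.298)(-5)^3
  = 1 + (4.2) + (32.05) + (-37.25) = 0.  So z_0 = -5 is a root, |z_0| = 5.
Divide out the factor (1 + 0.2 z) = (1 - z/z0) (since 1/z0 = -0.2):
  P(z) = (1 + 0.2 z)(1 + (-1.04) z + (1.49) z^2)
  [check: z-coef -1.04 - (-0.2) = -0.84; z^2-coef 1.49 - (-0.2)(-1.04) = 1.282; z^3-coef -(-0.2)(1.49) = 0.298.]
Remaining roots from the quadratic factor 1 + (-1.04) z + (1.49) z^2:
  Set 1 + (-1.04) z + (1.49) z^2 = 0, i.e. a z^2 + b z + c = 0 with a = 1.49, b = -1.04, c = 1.
  Discriminant D = b^2 - 4ac = (-1.04)^2 - 4*(1.49)*1 = 1.0816 - (5.96) = -4.8784.
  D < 0, so the roots are the complex-conjugate pair z = (-b +/- i sqrt(-D)) / (2a) = 0.349 +/- 0.7412i.
  For a conjugate pair |z|^2 = z * conj(z) = (product of roots) = c/a = 1/(1.49) = 0.671141, so |z| = sqrt(0.671141) = 0.8192 for both roots.
Moduli of all roots: 5.0000, 0.8192, 0.8192.
All moduli strictly greater than 1? No.
Verdict: Not invertible.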